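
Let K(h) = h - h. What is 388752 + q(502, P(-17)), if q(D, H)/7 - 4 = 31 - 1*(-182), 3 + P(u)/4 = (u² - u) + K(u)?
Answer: 390271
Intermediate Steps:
K(h) = 0
P(u) = -12 - 4*u + 4*u² (P(u) = -12 + 4*((u² - u) + 0) = -12 + 4*(u² - u) = -12 + (-4*u + 4*u²) = -12 - 4*u + 4*u²)
q(D, H) = 1519 (q(D, H) = 28 + 7*(31 - 1*(-182)) = 28 + 7*(31 + 182) = 28 + 7*213 = 28 + 1491 = 1519)
388752 + q(502, P(-17)) = 388752 + 1519 = 390271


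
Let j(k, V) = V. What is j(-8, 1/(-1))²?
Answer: 1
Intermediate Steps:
j(-8, 1/(-1))² = (1/(-1))² = (-1)² = 1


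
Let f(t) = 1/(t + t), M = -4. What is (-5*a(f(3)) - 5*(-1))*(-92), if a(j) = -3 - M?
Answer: 0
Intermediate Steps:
f(t) = 1/(2*t)
a(j) = 1 (a(j) = -3 - 1*(-4) = -3 + 4 = 1)
(-5*a(f(3)) - 5*(-1))*(-92) = (-5*1 - 5*(-1))*(-92) = (-5 + 5)*(-92) = 0*(-92) = 0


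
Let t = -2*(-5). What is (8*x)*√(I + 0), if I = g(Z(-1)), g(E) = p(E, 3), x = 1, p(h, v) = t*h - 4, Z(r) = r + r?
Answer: 16*I*√6 ≈ 39.192*I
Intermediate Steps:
t = 10
Z(r) = 2*r
p(h, v) = -4 + 10*h (p(h, v) = 10*h - 4 = -4 + 10*h)
g(E) = -4 + 10*E
I = -24 (I = -4 + 10*(2*(-1)) = -4 + 10*(-2) = -4 - 20 = -24)
(8*x)*√(I + 0) = (8*1)*√(-24 + 0) = 8*√(-24) = 8*(2*I*√6) = 16*I*√6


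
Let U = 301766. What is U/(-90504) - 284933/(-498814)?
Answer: -31184382323/11286165564 ≈ -2.7631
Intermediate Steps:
U/(-90504) - 284933/(-498814) = 301766/(-90504) - 284933/(-498814) = 301766*(-1/90504) - 284933*(-1/498814) = -150883/45252 + 284933/498814 = -31184382323/11286165564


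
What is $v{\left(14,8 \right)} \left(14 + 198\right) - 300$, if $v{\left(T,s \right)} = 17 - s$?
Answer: $1608$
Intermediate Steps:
$v{\left(14,8 \right)} \left(14 + 198\right) - 300 = \left(17 - 8\right) \left(14 + 198\right) - 300 = \left(17 - 8\right) 212 - 300 = 9 \cdot 212 - 300 = 1908 - 300 = 1608$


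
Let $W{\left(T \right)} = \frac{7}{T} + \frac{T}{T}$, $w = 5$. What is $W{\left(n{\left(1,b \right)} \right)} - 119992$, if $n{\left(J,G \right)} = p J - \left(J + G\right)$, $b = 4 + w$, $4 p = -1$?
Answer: $- \frac{4919659}{41} \approx -1.1999 \cdot 10^{5}$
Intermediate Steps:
$p = - \frac{1}{4}$ ($p = \frac{1}{4} \left(-1\right) = - \frac{1}{4} \approx -0.25$)
$b = 9$ ($b = 4 + 5 = 9$)
$n{\left(J,G \right)} = - G - \frac{5 J}{4}$ ($n{\left(J,G \right)} = - \frac{J}{4} - \left(J + G\right) = - \frac{J}{4} - \left(G + J\right) = - G - \frac{5 J}{4}$)
$W{\left(T \right)} = 1 + \frac{7}{T}$ ($W{\left(T \right)} = \frac{7}{T} + 1 = 1 + \frac{7}{T}$)
$W{\left(n{\left(1,b \right)} \right)} - 119992 = \frac{7 - \frac{41}{4}}{\left(-1\right) 9 - \frac{5}{4}} - 119992 = \frac{7 - \frac{41}{4}}{-9 - \frac{5}{4}} - 119992 = \frac{7 - \frac{41}{4}}{- \frac{41}{4}} - 119992 = \left(- \frac{4}{41}\right) \left(- \frac{13}{4}\right) - 119992 = \frac{13}{41} - 119992 = - \frac{4919659}{41}$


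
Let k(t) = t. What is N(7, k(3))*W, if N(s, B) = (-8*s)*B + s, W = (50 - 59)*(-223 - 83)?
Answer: -443394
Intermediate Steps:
W = 2754 (W = -9*(-306) = 2754)
N(s, B) = s - 8*B*s (N(s, B) = -8*B*s + s = s - 8*B*s)
N(7, k(3))*W = (7*(1 - 8*3))*2754 = (7*(1 - 24))*2754 = (7*(-23))*2754 = -161*2754 = -443394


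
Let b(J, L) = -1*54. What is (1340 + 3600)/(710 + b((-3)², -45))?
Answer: 1235/164 ≈ 7.5305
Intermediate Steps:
b(J, L) = -54
(1340 + 3600)/(710 + b((-3)², -45)) = (1340 + 3600)/(710 - 54) = 4940/656 = 4940*(1/656) = 1235/164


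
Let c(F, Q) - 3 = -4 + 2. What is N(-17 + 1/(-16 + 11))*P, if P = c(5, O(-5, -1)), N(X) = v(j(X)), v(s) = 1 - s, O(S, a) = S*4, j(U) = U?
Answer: 91/5 ≈ 18.200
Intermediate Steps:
O(S, a) = 4*S
c(F, Q) = 1 (c(F, Q) = 3 + (-4 + 2) = 3 - 2 = 1)
N(X) = 1 - X
P = 1
N(-17 + 1/(-16 + 11))*P = (1 - (-17 + 1/(-16 + 11)))*1 = (1 - (-17 + 1/(-5)))*1 = (1 - (-17 - 1/5))*1 = (1 - 1*(-86/5))*1 = (1 + 86/5)*1 = (91/5)*1 = 91/5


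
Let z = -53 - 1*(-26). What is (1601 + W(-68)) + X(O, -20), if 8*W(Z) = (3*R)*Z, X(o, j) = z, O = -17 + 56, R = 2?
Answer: 1523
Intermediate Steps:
O = 39
z = -27 (z = -53 + 26 = -27)
X(o, j) = -27
W(Z) = 3*Z/4 (W(Z) = ((3*2)*Z)/8 = (6*Z)/8 = 3*Z/4)
(1601 + W(-68)) + X(O, -20) = (1601 + (3/4)*(-68)) - 27 = (1601 - 51) - 27 = 1550 - 27 = 1523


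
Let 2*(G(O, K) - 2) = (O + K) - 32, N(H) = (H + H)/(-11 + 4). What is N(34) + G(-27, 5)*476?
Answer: -83368/7 ≈ -11910.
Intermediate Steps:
N(H) = -2*H/7 (N(H) = (2*H)/(-7) = (2*H)*(-⅐) = -2*H/7)
G(O, K) = -14 + K/2 + O/2 (G(O, K) = 2 + ((O + K) - 32)/2 = 2 + ((K + O) - 32)/2 = 2 + (-32 + K + O)/2 = 2 + (-16 + K/2 + O/2) = -14 + K/2 + O/2)
N(34) + G(-27, 5)*476 = -2/7*34 + (-14 + (½)*5 + (½)*(-27))*476 = -68/7 + (-14 + 5/2 - 27/2)*476 = -68/7 - 25*476 = -68/7 - 11900 = -83368/7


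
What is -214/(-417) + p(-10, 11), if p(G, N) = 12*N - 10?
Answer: 51088/417 ≈ 122.51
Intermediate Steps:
p(G, N) = -10 + 12*N
-214/(-417) + p(-10, 11) = -214/(-417) + (-10 + 12*11) = -214*(-1/417) + (-10 + 132) = 214/417 + 122 = 51088/417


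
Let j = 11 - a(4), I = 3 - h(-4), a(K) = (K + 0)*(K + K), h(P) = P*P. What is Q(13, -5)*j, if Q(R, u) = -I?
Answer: -273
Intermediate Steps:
h(P) = P²
a(K) = 2*K² (a(K) = K*(2*K) = 2*K²)
I = -13 (I = 3 - 1*(-4)² = 3 - 1*16 = 3 - 16 = -13)
j = -21 (j = 11 - 2*4² = 11 - 2*16 = 11 - 1*32 = 11 - 32 = -21)
Q(R, u) = 13 (Q(R, u) = -1*(-13) = 13)
Q(13, -5)*j = 13*(-21) = -273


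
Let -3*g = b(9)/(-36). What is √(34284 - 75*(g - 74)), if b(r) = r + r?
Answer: √159286/2 ≈ 199.55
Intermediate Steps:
b(r) = 2*r
g = ⅙ (g = -2*9/(3*(-36)) = -6*(-1)/36 = -⅓*(-½) = ⅙ ≈ 0.16667)
√(34284 - 75*(g - 74)) = √(34284 - 75*(⅙ - 74)) = √(34284 - 75*(-443/6)) = √(34284 + 11075/2) = √(79643/2) = √159286/2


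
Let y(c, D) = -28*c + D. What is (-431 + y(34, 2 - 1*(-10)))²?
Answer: 1879641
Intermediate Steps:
y(c, D) = D - 28*c
(-431 + y(34, 2 - 1*(-10)))² = (-431 + ((2 - 1*(-10)) - 28*34))² = (-431 + ((2 + 10) - 952))² = (-431 + (12 - 952))² = (-431 - 940)² = (-1371)² = 1879641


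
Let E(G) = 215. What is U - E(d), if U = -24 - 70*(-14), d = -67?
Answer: 741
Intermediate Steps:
U = 956 (U = -24 + 980 = 956)
U - E(d) = 956 - 1*215 = 956 - 215 = 741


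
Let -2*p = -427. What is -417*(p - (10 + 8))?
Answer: -163047/2 ≈ -81524.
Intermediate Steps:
p = 427/2 (p = -1/2*(-427) = 427/2 ≈ 213.50)
-417*(p - (10 + 8)) = -417*(427/2 - (10 + 8)) = -417*(427/2 - 1*18) = -417*(427/2 - 18) = -417*391/2 = -163047/2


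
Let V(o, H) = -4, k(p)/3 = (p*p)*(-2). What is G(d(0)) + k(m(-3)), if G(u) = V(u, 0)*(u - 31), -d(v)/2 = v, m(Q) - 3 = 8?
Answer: -602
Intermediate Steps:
m(Q) = 11 (m(Q) = 3 + 8 = 11)
k(p) = -6*p**2 (k(p) = 3*((p*p)*(-2)) = 3*(p**2*(-2)) = 3*(-2*p**2) = -6*p**2)
d(v) = -2*v
G(u) = 124 - 4*u (G(u) = -4*(u - 31) = -4*(-31 + u) = 124 - 4*u)
G(d(0)) + k(m(-3)) = (124 - (-8)*0) - 6*11**2 = (124 - 4*0) - 6*121 = (124 + 0) - 726 = 124 - 726 = -602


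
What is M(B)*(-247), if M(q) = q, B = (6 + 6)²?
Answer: -35568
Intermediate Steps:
B = 144 (B = 12² = 144)
M(B)*(-247) = 144*(-247) = -35568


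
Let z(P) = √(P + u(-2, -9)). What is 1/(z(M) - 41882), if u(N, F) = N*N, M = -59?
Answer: -41882/1754101979 - I*√55/1754101979 ≈ -2.3877e-5 - 4.2279e-9*I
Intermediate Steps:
u(N, F) = N²
z(P) = √(4 + P) (z(P) = √(P + (-2)²) = √(P + 4) = √(4 + P))
1/(z(M) - 41882) = 1/(√(4 - 59) - 41882) = 1/(√(-55) - 41882) = 1/(I*√55 - 41882) = 1/(-41882 + I*√55)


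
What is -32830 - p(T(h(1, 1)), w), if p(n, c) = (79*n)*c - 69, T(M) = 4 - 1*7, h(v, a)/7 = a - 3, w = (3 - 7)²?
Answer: -28969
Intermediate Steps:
w = 16 (w = (-4)² = 16)
h(v, a) = -21 + 7*a (h(v, a) = 7*(a - 3) = 7*(-3 + a) = -21 + 7*a)
T(M) = -3 (T(M) = 4 - 7 = -3)
p(n, c) = -69 + 79*c*n (p(n, c) = 79*c*n - 69 = -69 + 79*c*n)
-32830 - p(T(h(1, 1)), w) = -32830 - (-69 + 79*16*(-3)) = -32830 - (-69 - 3792) = -32830 - 1*(-3861) = -32830 + 3861 = -28969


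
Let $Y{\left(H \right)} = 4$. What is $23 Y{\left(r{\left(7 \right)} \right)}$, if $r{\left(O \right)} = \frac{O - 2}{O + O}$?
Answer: $92$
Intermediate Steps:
$r{\left(O \right)} = \frac{-2 + O}{2 O}$
$23 Y{\left(r{\left(7 \right)} \right)} = 23 \cdot 4 = 92$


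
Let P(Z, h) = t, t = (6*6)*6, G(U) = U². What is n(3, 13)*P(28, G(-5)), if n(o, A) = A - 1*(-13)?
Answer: 5616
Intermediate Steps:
t = 216 (t = 36*6 = 216)
n(o, A) = 13 + A (n(o, A) = A + 13 = 13 + A)
P(Z, h) = 216
n(3, 13)*P(28, G(-5)) = (13 + 13)*216 = 26*216 = 5616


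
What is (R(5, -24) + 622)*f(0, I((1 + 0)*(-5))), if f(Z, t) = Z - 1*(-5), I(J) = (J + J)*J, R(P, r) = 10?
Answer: 3160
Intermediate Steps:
I(J) = 2*J**2 (I(J) = (2*J)*J = 2*J**2)
f(Z, t) = 5 + Z (f(Z, t) = Z + 5 = 5 + Z)
(R(5, -24) + 622)*f(0, I((1 + 0)*(-5))) = (10 + 622)*(5 + 0) = 632*5 = 3160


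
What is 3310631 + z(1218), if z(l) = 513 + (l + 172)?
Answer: 3312534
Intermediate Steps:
z(l) = 685 + l (z(l) = 513 + (172 + l) = 685 + l)
3310631 + z(1218) = 3310631 + (685 + 1218) = 3310631 + 1903 = 3312534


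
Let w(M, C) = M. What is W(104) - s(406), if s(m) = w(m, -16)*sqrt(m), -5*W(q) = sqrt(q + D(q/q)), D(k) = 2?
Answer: -406*sqrt(406) - sqrt(106)/5 ≈ -8182.7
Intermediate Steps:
W(q) = -sqrt(2 + q)/5 (W(q) = -sqrt(q + 2)/5 = -sqrt(2 + q)/5)
s(m) = m**(3/2) (s(m) = m*sqrt(m) = m**(3/2))
W(104) - s(406) = -sqrt(2 + 104)/5 - 406**(3/2) = -sqrt(106)/5 - 406*sqrt(406) = -406*sqrt(406) - sqrt(106)/5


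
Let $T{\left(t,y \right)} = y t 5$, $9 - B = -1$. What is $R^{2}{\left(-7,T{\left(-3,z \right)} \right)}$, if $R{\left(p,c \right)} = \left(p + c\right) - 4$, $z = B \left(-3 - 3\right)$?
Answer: $790321$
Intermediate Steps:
$B = 10$ ($B = 9 - -1 = 9 + 1 = 10$)
$z = -60$ ($z = 10 \left(-3 - 3\right) = 10 \left(-6\right) = -60$)
$T{\left(t,y \right)} = 5 t y$ ($T{\left(t,y \right)} = t y 5 = 5 t y$)
$R{\left(p,c \right)} = -4 + c + p$ ($R{\left(p,c \right)} = \left(c + p\right) - 4 = -4 + c + p$)
$R^{2}{\left(-7,T{\left(-3,z \right)} \right)} = \left(-4 + 5 \left(-3\right) \left(-60\right) - 7\right)^{2} = \left(-4 + 900 - 7\right)^{2} = 889^{2} = 790321$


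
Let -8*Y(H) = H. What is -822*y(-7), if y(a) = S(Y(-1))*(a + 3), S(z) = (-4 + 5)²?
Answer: 3288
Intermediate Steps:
Y(H) = -H/8
S(z) = 1 (S(z) = 1² = 1)
y(a) = 3 + a (y(a) = 1*(a + 3) = 1*(3 + a) = 3 + a)
-822*y(-7) = -822*(3 - 7) = -822*(-4) = 3288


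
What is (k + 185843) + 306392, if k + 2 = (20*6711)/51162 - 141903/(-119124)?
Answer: 55555506724205/112863372 ≈ 4.9224e+5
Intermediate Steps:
k = 204807785/112863372 (k = -2 + ((20*6711)/51162 - 141903/(-119124)) = -2 + (134220*(1/51162) - 141903*(-1/119124)) = -2 + (22370/8527 + 15767/13236) = -2 + 430534529/112863372 = 204807785/112863372 ≈ 1.8147)
(k + 185843) + 306392 = (204807785/112863372 + 185843) + 306392 = 20975072450381/112863372 + 306392 = 55555506724205/112863372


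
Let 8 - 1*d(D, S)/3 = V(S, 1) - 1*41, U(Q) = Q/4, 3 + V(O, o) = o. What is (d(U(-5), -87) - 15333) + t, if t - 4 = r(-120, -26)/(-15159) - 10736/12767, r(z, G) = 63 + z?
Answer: -979082822011/64511651 ≈ -15177.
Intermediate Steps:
V(O, o) = -3 + o
U(Q) = Q/4 (U(Q) = Q*(¼) = Q/4)
d(D, S) = 153 (d(D, S) = 24 - 3*((-3 + 1) - 1*41) = 24 - 3*(-2 - 41) = 24 - 3*(-43) = 24 + 129 = 153)
t = 204040169/64511651 (t = 4 + ((63 - 120)/(-15159) - 10736/12767) = 4 + (-57*(-1/15159) - 10736*1/12767) = 4 + (19/5053 - 10736/12767) = 4 - 54006435/64511651 = 204040169/64511651 ≈ 3.1628)
(d(U(-5), -87) - 15333) + t = (153 - 15333) + 204040169/64511651 = -15180 + 204040169/64511651 = -979082822011/64511651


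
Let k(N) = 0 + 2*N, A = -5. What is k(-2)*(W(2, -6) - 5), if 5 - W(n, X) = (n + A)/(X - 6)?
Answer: 1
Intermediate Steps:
k(N) = 2*N
W(n, X) = 5 - (-5 + n)/(-6 + X) (W(n, X) = 5 - (n - 5)/(X - 6) = 5 - (-5 + n)/(-6 + X))
k(-2)*(W(2, -6) - 5) = (2*(-2))*((-25 - 1*2 + 5*(-6))/(-6 - 6) - 5) = -4*((-25 - 2 - 30)/(-12) - 5) = -4*(-1/12*(-57) - 5) = -4*(19/4 - 5) = -4*(-¼) = 1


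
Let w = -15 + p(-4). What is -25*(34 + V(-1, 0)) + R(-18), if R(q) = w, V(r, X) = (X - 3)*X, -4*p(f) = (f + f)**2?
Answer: -881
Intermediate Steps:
p(f) = -f**2 (p(f) = -(f + f)**2/4 = -4*f**2/4 = -f**2)
V(r, X) = X*(-3 + X) (V(r, X) = (-3 + X)*X = X*(-3 + X))
w = -31 (w = -15 - 1*(-4)**2 = -15 - 1*16 = -15 - 16 = -31)
R(q) = -31
-25*(34 + V(-1, 0)) + R(-18) = -25*(34 + 0*(-3 + 0)) - 31 = -25*(34 + 0*(-3)) - 31 = -25*(34 + 0) - 31 = -25*34 - 31 = -850 - 31 = -881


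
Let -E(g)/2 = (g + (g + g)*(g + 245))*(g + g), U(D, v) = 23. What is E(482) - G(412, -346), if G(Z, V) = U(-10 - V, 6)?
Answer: -1352125703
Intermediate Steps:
G(Z, V) = 23
E(g) = -4*g*(g + 2*g*(245 + g)) (E(g) = -2*(g + (g + g)*(g + 245))*(g + g) = -2*(g + (2*g)*(245 + g))*2*g = -2*(g + 2*g*(245 + g))*2*g = -4*g*(g + 2*g*(245 + g)))
E(482) - G(412, -346) = 482²*(-1964 - 8*482) - 1*23 = 232324*(-1964 - 3856) - 23 = 232324*(-5820) - 23 = -1352125680 - 23 = -1352125703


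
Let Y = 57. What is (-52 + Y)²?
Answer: 25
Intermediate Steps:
(-52 + Y)² = (-52 + 57)² = 5² = 25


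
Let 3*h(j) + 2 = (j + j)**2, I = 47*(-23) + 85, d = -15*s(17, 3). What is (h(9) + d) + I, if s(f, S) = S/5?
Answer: -2693/3 ≈ -897.67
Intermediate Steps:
s(f, S) = S/5 (s(f, S) = S*(1/5) = S/5)
d = -9 (d = -3*3 = -15*3/5 = -9)
I = -996 (I = -1081 + 85 = -996)
h(j) = -2/3 + 4*j**2/3 (h(j) = -2/3 + (j + j)**2/3 = -2/3 + (2*j)**2/3 = -2/3 + (4*j**2)/3 = -2/3 + 4*j**2/3)
(h(9) + d) + I = ((-2/3 + (4/3)*9**2) - 9) - 996 = ((-2/3 + (4/3)*81) - 9) - 996 = ((-2/3 + 108) - 9) - 996 = (322/3 - 9) - 996 = 295/3 - 996 = -2693/3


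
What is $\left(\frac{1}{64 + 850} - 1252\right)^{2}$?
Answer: $\frac{1309484282929}{835396} \approx 1.5675 \cdot 10^{6}$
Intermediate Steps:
$\left(\frac{1}{64 + 850} - 1252\right)^{2} = \left(\frac{1}{914} - 1252\right)^{2} = \left(- \frac{1144327}{914}\right)^{2} = \frac{1309484282929}{835396}$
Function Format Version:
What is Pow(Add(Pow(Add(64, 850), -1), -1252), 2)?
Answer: Rational(1309484282929, 835396) ≈ 1.5675e+6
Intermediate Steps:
Pow(Add(Pow(Add(64, 850), -1), -1252), 2) = Pow(Add(Pow(914, -1), -1252), 2) = Pow(Add(Rational(1, 914), -1252), 2) = Pow(Rational(-1144327, 914), 2) = Rational(1309484282929, 835396)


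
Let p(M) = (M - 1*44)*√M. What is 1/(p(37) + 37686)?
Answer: 37686/1420232783 + 7*√37/1420232783 ≈ 2.6565e-5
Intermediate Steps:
p(M) = √M*(-44 + M) (p(M) = (M - 44)*√M = (-44 + M)*√M = √M*(-44 + M))
1/(p(37) + 37686) = 1/(√37*(-44 + 37) + 37686) = 1/(√37*(-7) + 37686) = 1/(-7*√37 + 37686) = 1/(37686 - 7*√37)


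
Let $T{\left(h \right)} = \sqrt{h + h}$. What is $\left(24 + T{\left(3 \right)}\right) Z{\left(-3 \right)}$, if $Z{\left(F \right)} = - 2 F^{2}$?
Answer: $-432 - 18 \sqrt{6} \approx -476.09$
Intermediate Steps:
$T{\left(h \right)} = \sqrt{2} \sqrt{h}$ ($T{\left(h \right)} = \sqrt{2 h} = \sqrt{2} \sqrt{h}$)
$\left(24 + T{\left(3 \right)}\right) Z{\left(-3 \right)} = \left(24 + \sqrt{2} \sqrt{3}\right) \left(- 2 \left(-3\right)^{2}\right) = \left(24 + \sqrt{6}\right) \left(\left(-2\right) 9\right) = \left(24 + \sqrt{6}\right) \left(-18\right) = -432 - 18 \sqrt{6}$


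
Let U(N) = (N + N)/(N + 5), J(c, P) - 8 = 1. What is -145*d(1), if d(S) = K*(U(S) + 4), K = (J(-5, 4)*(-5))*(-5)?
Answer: -141375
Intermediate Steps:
J(c, P) = 9 (J(c, P) = 8 + 1 = 9)
U(N) = 2*N/(5 + N) (U(N) = (2*N)/(5 + N) = 2*N/(5 + N))
K = 225 (K = (9*(-5))*(-5) = -45*(-5) = 225)
d(S) = 900 + 450*S/(5 + S) (d(S) = 225*(2*S/(5 + S) + 4) = 225*(4 + 2*S/(5 + S)) = 900 + 450*S/(5 + S))
-145*d(1) = -65250*(10 + 3*1)/(5 + 1) = -65250*(10 + 3)/6 = -65250*13/6 = -145*975 = -141375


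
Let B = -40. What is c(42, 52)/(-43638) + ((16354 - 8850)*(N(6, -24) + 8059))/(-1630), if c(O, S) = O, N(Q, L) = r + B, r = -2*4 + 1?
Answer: -31233404751/846785 ≈ -36885.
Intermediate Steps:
r = -7 (r = -8 + 1 = -7)
N(Q, L) = -47 (N(Q, L) = -7 - 40 = -47)
c(42, 52)/(-43638) + ((16354 - 8850)*(N(6, -24) + 8059))/(-1630) = 42/(-43638) + ((16354 - 8850)*(-47 + 8059))/(-1630) = 42*(-1/43638) + (7504*8012)*(-1/1630) = -1/1039 + 60122048*(-1/1630) = -1/1039 - 30061024/815 = -31233404751/846785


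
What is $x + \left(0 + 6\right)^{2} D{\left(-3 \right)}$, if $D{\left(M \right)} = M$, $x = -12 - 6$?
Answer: $-126$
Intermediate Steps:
$x = -18$
$x + \left(0 + 6\right)^{2} D{\left(-3 \right)} = -18 + \left(0 + 6\right)^{2} \left(-3\right) = -18 + 6^{2} \left(-3\right) = -18 + 36 \left(-3\right) = -18 - 108 = -126$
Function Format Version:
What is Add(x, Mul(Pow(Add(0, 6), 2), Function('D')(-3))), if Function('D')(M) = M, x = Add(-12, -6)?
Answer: -126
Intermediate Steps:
x = -18
Add(x, Mul(Pow(Add(0, 6), 2), Function('D')(-3))) = Add(-18, Mul(Pow(Add(0, 6), 2), -3)) = Add(-18, Mul(Pow(6, 2), -3)) = Add(-18, Mul(36, -3)) = Add(-18, -108) = -126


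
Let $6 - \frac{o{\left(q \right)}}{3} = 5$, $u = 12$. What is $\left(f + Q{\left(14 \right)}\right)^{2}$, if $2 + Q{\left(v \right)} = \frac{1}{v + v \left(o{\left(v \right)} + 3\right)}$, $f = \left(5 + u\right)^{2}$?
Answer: $\frac{791128129}{9604} \approx 82375.0$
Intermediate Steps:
$f = 289$ ($f = \left(5 + 12\right)^{2} = 17^{2} = 289$)
$o{\left(q \right)} = 3$ ($o{\left(q \right)} = 18 - 15 = 3$)
$Q{\left(v \right)} = -2 + \frac{1}{7 v}$ ($Q{\left(v \right)} = -2 + \frac{1}{v + v \left(3 + 3\right)} = -2 + \frac{1}{v + v 6} = -2 + \frac{1}{v + 6 v} = -2 + \frac{1}{7 v}$)
$\left(f + Q{\left(14 \right)}\right)^{2} = \left(289 - \left(2 - \frac{1}{7 \cdot 14}\right)\right)^{2} = \left(289 + \left(-2 + \frac{1}{7} \cdot \frac{1}{14}\right)\right)^{2} = \left(289 + \left(-2 + \frac{1}{98}\right)\right)^{2} = \left(289 - \frac{195}{98}\right)^{2} = \left(\frac{28127}{98}\right)^{2} = \frac{791128129}{9604}$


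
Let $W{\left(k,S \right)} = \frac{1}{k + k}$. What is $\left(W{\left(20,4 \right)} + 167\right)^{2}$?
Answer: $\frac{44635761}{1600} \approx 27897.0$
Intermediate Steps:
$W{\left(k,S \right)} = \frac{1}{2 k}$
$\left(W{\left(20,4 \right)} + 167\right)^{2} = \left(\frac{1}{2 \cdot 20} + 167\right)^{2} = \left(\frac{1}{2} \cdot \frac{1}{20} + 167\right)^{2} = \left(\frac{1}{40} + 167\right)^{2} = \left(\frac{6681}{40}\right)^{2} = \frac{44635761}{1600}$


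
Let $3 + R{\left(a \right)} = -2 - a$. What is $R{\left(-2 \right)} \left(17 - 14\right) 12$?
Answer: $-108$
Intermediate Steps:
$R{\left(a \right)} = -5 - a$ ($R{\left(a \right)} = -3 - \left(2 + a\right) = -5 - a$)
$R{\left(-2 \right)} \left(17 - 14\right) 12 = \left(-5 - -2\right) \left(17 - 14\right) 12 = \left(-5 + 2\right) \left(17 - 14\right) 12 = \left(-3\right) 3 \cdot 12 = \left(-9\right) 12 = -108$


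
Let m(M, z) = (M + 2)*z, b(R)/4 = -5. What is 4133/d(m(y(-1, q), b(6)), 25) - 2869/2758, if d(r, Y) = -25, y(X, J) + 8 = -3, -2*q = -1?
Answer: -11470539/68950 ≈ -166.36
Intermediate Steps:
q = ½ (q = -½*(-1) = ½ ≈ 0.50000)
y(X, J) = -11 (y(X, J) = -8 - 3 = -11)
b(R) = -20 (b(R) = 4*(-5) = -20)
m(M, z) = z*(2 + M) (m(M, z) = (2 + M)*z = z*(2 + M))
4133/d(m(y(-1, q), b(6)), 25) - 2869/2758 = 4133/(-25) - 2869/2758 = 4133*(-1/25) - 2869*1/2758 = -4133/25 - 2869/2758 = -11470539/68950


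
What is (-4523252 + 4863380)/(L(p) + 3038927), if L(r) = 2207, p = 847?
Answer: 170064/1520567 ≈ 0.11184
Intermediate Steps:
(-4523252 + 4863380)/(L(p) + 3038927) = (-4523252 + 4863380)/(2207 + 3038927) = 340128/3041134 = 340128*(1/3041134) = 170064/1520567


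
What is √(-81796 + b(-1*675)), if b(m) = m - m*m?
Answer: 52*I*√199 ≈ 733.55*I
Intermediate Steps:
b(m) = m - m²
√(-81796 + b(-1*675)) = √(-81796 + (-1*675)*(1 - (-1)*675)) = √(-81796 - 675*(1 - 1*(-675))) = √(-81796 - 675*(1 + 675)) = √(-81796 - 675*676) = √(-81796 - 456300) = √(-538096) = 52*I*√199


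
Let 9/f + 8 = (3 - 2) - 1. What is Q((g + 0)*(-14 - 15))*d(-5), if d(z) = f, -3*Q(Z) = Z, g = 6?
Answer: -261/4 ≈ -65.250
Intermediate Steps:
Q(Z) = -Z/3
f = -9/8 (f = 9/(-8 + ((3 - 2) - 1)) = 9/(-8 + (1 - 1)) = 9/(-8 + 0) = 9/(-8) = 9*(-⅛) = -9/8 ≈ -1.1250)
d(z) = -9/8
Q((g + 0)*(-14 - 15))*d(-5) = -(6 + 0)*(-14 - 15)/3*(-9/8) = -2*(-29)*(-9/8) = -⅓*(-174)*(-9/8) = 58*(-9/8) = -261/4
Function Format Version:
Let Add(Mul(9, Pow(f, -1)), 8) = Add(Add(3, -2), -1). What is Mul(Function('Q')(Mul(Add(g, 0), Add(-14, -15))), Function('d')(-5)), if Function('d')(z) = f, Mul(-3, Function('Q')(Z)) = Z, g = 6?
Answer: Rational(-261, 4) ≈ -65.250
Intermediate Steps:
Function('Q')(Z) = Mul(Rational(-1, 3), Z)
f = Rational(-9, 8) (f = Mul(9, Pow(Add(-8, Add(Add(3, -2), -1)), -1)) = Mul(9, Pow(Add(-8, Add(1, -1)), -1)) = Mul(9, Pow(Add(-8, 0), -1)) = Mul(9, Pow(-8, -1)) = Mul(9, Rational(-1, 8)) = Rational(-9, 8) ≈ -1.1250)
Function('d')(z) = Rational(-9, 8)
Mul(Function('Q')(Mul(Add(g, 0), Add(-14, -15))), Function('d')(-5)) = Mul(Mul(Rational(-1, 3), Mul(Add(6, 0), Add(-14, -15))), Rational(-9, 8)) = Mul(Mul(Rational(-1, 3), Mul(6, -29)), Rational(-9, 8)) = Mul(Mul(Rational(-1, 3), -174), Rational(-9, 8)) = Mul(58, Rational(-9, 8)) = Rational(-261, 4)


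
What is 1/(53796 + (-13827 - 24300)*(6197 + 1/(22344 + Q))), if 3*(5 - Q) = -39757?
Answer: -106804/25229158007673 ≈ -4.2334e-9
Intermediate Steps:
Q = 39772/3 (Q = 5 - ⅓*(-39757) = 5 + 39757/3 = 39772/3 ≈ 13257.)
1/(53796 + (-13827 - 24300)*(6197 + 1/(22344 + Q))) = 1/(53796 + (-13827 - 24300)*(6197 + 1/(22344 + 39772/3))) = 1/(53796 - 38127*(6197 + 1/(106804/3))) = 1/(53796 - 38127*(6197 + 3/106804)) = 1/(53796 - 38127*661864391/106804) = 1/(53796 - 25234903635657/106804) = 1/(-25229158007673/106804) = -106804/25229158007673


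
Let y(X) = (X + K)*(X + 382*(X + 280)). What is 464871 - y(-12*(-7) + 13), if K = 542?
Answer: -91622058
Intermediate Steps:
y(X) = (542 + X)*(106960 + 383*X) (y(X) = (X + 542)*(X + 382*(X + 280)) = (542 + X)*(X + 382*(280 + X)) = (542 + X)*(X + (106960 + 382*X)) = (542 + X)*(106960 + 383*X))
464871 - y(-12*(-7) + 13) = 464871 - (57972320 + 383*(-12*(-7) + 13)² + 314546*(-12*(-7) + 13)) = 464871 - (57972320 + 383*(84 + 13)² + 314546*(84 + 13)) = 464871 - (57972320 + 383*97² + 314546*97) = 464871 - (57972320 + 383*9409 + 30510962) = 464871 - (57972320 + 3603647 + 30510962) = 464871 - 1*92086929 = 464871 - 92086929 = -91622058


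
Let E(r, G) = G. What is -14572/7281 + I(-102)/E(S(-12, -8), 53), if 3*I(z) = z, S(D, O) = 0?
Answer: -1019870/385893 ≈ -2.6429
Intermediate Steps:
I(z) = z/3
-14572/7281 + I(-102)/E(S(-12, -8), 53) = -14572/7281 + ((⅓)*(-102))/53 = -14572*1/7281 - 34*1/53 = -14572/7281 - 34/53 = -1019870/385893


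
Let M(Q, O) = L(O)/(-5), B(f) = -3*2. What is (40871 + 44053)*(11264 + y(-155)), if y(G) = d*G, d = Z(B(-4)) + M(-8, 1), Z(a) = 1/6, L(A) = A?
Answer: 957022710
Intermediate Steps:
B(f) = -6
M(Q, O) = -O/5 (M(Q, O) = O/(-5) = O*(-⅕) = -O/5)
Z(a) = ⅙
d = -1/30 (d = ⅙ - ⅕*1 = ⅙ - ⅕ = -1/30 ≈ -0.033333)
y(G) = -G/30
(40871 + 44053)*(11264 + y(-155)) = (40871 + 44053)*(11264 - 1/30*(-155)) = 84924*(11264 + 31/6) = 84924*(67615/6) = 957022710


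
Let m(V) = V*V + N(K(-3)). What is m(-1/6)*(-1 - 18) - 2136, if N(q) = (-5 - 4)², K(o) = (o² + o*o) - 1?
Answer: -132319/36 ≈ -3675.5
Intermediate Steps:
K(o) = -1 + 2*o² (K(o) = (o² + o²) - 1 = 2*o² - 1 = -1 + 2*o²)
N(q) = 81 (N(q) = (-9)² = 81)
m(V) = 81 + V² (m(V) = V*V + 81 = V² + 81 = 81 + V²)
m(-1/6)*(-1 - 18) - 2136 = (81 + (-1/6)²)*(-1 - 18) - 2136 = (81 + (-1*⅙)²)*(-19) - 2136 = (81 + (-⅙)²)*(-19) - 2136 = (81 + 1/36)*(-19) - 2136 = (2917/36)*(-19) - 2136 = -55423/36 - 2136 = -132319/36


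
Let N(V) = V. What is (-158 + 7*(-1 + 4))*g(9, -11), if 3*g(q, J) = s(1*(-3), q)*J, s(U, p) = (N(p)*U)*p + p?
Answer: -117546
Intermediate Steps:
s(U, p) = p + U*p² (s(U, p) = (p*U)*p + p = (U*p)*p + p = U*p² + p = p + U*p²)
g(q, J) = J*q*(1 - 3*q)/3 (g(q, J) = ((q*(1 + (1*(-3))*q))*J)/3 = ((q*(1 - 3*q))*J)/3 = (J*q*(1 - 3*q))/3 = J*q*(1 - 3*q)/3)
(-158 + 7*(-1 + 4))*g(9, -11) = (-158 + 7*(-1 + 4))*((⅓)*(-11)*9*(1 - 3*9)) = (-158 + 7*3)*((⅓)*(-11)*9*(1 - 27)) = (-158 + 21)*((⅓)*(-11)*9*(-26)) = -137*858 = -117546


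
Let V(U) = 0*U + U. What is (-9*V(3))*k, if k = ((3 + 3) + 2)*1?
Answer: -216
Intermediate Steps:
k = 8 (k = (6 + 2)*1 = 8*1 = 8)
V(U) = U (V(U) = 0 + U = U)
(-9*V(3))*k = -9*3*8 = -27*8 = -216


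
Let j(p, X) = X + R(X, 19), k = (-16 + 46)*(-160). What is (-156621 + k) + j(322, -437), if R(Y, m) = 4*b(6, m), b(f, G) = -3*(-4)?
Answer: -161810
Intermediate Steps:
b(f, G) = 12
R(Y, m) = 48 (R(Y, m) = 4*12 = 48)
k = -4800 (k = 30*(-160) = -4800)
j(p, X) = 48 + X (j(p, X) = X + 48 = 48 + X)
(-156621 + k) + j(322, -437) = (-156621 - 4800) + (48 - 437) = -161421 - 389 = -161810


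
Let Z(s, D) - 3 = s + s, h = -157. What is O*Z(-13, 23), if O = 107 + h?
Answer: 1150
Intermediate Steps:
O = -50 (O = 107 - 157 = -50)
Z(s, D) = 3 + 2*s (Z(s, D) = 3 + (s + s) = 3 + 2*s)
O*Z(-13, 23) = -50*(3 + 2*(-13)) = -50*(3 - 26) = -50*(-23) = 1150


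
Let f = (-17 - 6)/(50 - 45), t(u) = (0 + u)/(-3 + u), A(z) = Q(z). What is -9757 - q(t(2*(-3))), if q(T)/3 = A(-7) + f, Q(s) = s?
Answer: -48611/5 ≈ -9722.2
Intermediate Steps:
A(z) = z
t(u) = u/(-3 + u)
f = -23/5 ≈ -4.6000
q(T) = -174/5 (q(T) = 3*(-7 - 23/5) = 3*(-58/5) = -174/5)
-9757 - q(t(2*(-3))) = -9757 - 1*(-174/5) = -9757 + 174/5 = -48611/5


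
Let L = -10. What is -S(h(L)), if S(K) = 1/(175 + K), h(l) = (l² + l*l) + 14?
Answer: -1/389 ≈ -0.0025707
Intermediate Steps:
h(l) = 14 + 2*l² (h(l) = (l² + l²) + 14 = 2*l² + 14 = 14 + 2*l²)
-S(h(L)) = -1/(175 + (14 + 2*(-10)²)) = -1/(175 + (14 + 2*100)) = -1/(175 + (14 + 200)) = -1/(175 + 214) = -1/389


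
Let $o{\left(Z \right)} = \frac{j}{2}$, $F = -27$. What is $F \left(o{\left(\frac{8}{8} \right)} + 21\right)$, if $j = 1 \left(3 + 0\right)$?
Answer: $- \frac{1215}{2} \approx -607.5$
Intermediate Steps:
$j = 3$ ($j = 1 \cdot 3 = 3$)
$o{\left(Z \right)} = \frac{3}{2}$
$F \left(o{\left(\frac{8}{8} \right)} + 21\right) = - 27 \left(\frac{3}{2} + 21\right) = \left(-27\right) \frac{45}{2} = - \frac{1215}{2}$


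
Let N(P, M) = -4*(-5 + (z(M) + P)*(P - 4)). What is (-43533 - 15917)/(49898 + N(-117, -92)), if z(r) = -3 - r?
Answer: -1025/627 ≈ -1.6348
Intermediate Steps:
N(P, M) = 20 - 4*(-4 + P)*(-3 + P - M) (N(P, M) = -4*(-5 + ((-3 - M) + P)*(P - 4)) = -4*(-5 + (-3 + P - M)*(-4 + P)) = -4*(-5 + (-4 + P)*(-3 + P - M)) = 20 - 4*(-4 + P)*(-3 + P - M))
(-43533 - 15917)/(49898 + N(-117, -92)) = (-43533 - 15917)/(49898 + (-28 - 16*(-92) - 4*(-117)² + 28*(-117) + 4*(-92)*(-117))) = -59450/(49898 + (-28 + 1472 - 4*13689 - 3276 + 43056)) = -59450/(49898 + (-28 + 1472 - 54756 - 3276 + 43056)) = -59450/(49898 - 13532) = -59450/36366 = -59450*1/36366 = -1025/627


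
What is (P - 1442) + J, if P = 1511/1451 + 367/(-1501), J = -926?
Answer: -5155652474/2177951 ≈ -2367.2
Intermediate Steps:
P = 1735494/2177951 (P = 1511*(1/1451) + 367*(-1/1501) = 1511/1451 - 367/1501 = 1735494/2177951 ≈ 0.79685)
(P - 1442) + J = (1735494/2177951 - 1442) - 926 = -3138869848/2177951 - 926 = -5155652474/2177951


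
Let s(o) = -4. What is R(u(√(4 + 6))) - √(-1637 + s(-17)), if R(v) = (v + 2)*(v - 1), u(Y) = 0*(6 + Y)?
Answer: -2 - I*√1641 ≈ -2.0 - 40.509*I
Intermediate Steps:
u(Y) = 0
R(v) = (-1 + v)*(2 + v) (R(v) = (2 + v)*(-1 + v) = (-1 + v)*(2 + v))
R(u(√(4 + 6))) - √(-1637 + s(-17)) = (-2 + 0 + 0²) - √(-1637 - 4) = (-2 + 0 + 0) - √(-1641) = -2 - I*√1641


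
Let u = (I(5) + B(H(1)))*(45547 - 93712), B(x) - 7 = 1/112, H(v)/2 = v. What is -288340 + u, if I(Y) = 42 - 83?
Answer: 151070075/112 ≈ 1.3488e+6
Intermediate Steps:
H(v) = 2*v
I(Y) = -41
B(x) = 785/112 (B(x) = 7 + 1/112 = 785/112)
u = 183364155/112 (u = (-41 + 785/112)*(45547 - 93712) = -3807/112*(-48165) = 183364155/112 ≈ 1.6372e+6)
-288340 + u = -288340 + 183364155/112 = 151070075/112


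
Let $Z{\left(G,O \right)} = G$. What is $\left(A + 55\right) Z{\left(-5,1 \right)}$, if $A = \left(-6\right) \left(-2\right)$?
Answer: $-335$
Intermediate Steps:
$A = 12$
$\left(A + 55\right) Z{\left(-5,1 \right)} = \left(12 + 55\right) \left(-5\right) = 67 \left(-5\right) = -335$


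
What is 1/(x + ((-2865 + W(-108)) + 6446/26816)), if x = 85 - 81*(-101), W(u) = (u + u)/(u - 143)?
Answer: 3365408/18180273709 ≈ 0.00018511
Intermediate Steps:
W(u) = 2*u/(-143 + u) (W(u) = (2*u)/(-143 + u) = 2*u/(-143 + u))
x = 8266 (x = 85 + 8181 = 8266)
1/(x + ((-2865 + W(-108)) + 6446/26816)) = 1/(8266 + ((-2865 + 2*(-108)/(-143 - 108)) + 6446/26816)) = 1/(8266 + ((-2865 + 2*(-108)/(-251)) + 6446*(1/26816))) = 1/(8266 + ((-2865 + 2*(-108)*(-1/251)) + 3223/13408)) = 1/(8266 + ((-2865 + 216/251) + 3223/13408)) = 1/(8266 + (-718899/251 + 3223/13408)) = 1/(8266 - 9638188819/3365408) = 1/(18180273709/3365408) = 3365408/18180273709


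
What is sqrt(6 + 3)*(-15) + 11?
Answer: -34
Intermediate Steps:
sqrt(6 + 3)*(-15) + 11 = sqrt(9)*(-15) + 11 = 3*(-15) + 11 = -45 + 11 = -34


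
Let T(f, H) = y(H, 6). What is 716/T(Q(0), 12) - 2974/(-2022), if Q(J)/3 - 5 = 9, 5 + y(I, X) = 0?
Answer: -716441/5055 ≈ -141.73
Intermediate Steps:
y(I, X) = -5 (y(I, X) = -5 + 0 = -5)
Q(J) = 42 (Q(J) = 15 + 3*9 = 15 + 27 = 42)
T(f, H) = -5
716/T(Q(0), 12) - 2974/(-2022) = 716/(-5) - 2974/(-2022) = 716*(-1/5) - 2974*(-1/2022) = -716/5 + 1487/1011 = -716441/5055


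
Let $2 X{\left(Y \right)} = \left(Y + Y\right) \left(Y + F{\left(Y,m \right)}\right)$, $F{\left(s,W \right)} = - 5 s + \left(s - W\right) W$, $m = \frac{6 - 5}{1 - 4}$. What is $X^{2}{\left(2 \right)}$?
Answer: $\frac{24964}{81} \approx 308.2$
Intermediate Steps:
$m = - \frac{1}{3}$ ($m = 1 \frac{1}{-3} = 1 \left(- \frac{1}{3}\right) = - \frac{1}{3} \approx -0.33333$)
$F{\left(s,W \right)} = - 5 s + W \left(s - W\right)$
$X{\left(Y \right)} = Y \left(- \frac{1}{9} - \frac{13 Y}{3}\right)$ ($X{\left(Y \right)} = \frac{\left(Y + Y\right) \left(Y - \left(\frac{1}{9} + \frac{16 Y}{3}\right)\right)}{2} = \frac{2 Y \left(Y - \left(\frac{1}{9} + \frac{16 Y}{3}\right)\right)}{2} = \frac{2 Y \left(- \frac{1}{9} - \frac{13 Y}{3}\right)}{2} = Y \left(- \frac{1}{9} - \frac{13 Y}{3}\right)$)
$X^{2}{\left(2 \right)} = \left(\left(- \frac{1}{9}\right) 2 \left(1 + 39 \cdot 2\right)\right)^{2} = \left(\left(- \frac{1}{9}\right) 2 \left(1 + 78\right)\right)^{2} = \left(\left(- \frac{1}{9}\right) 2 \cdot 79\right)^{2} = \left(- \frac{158}{9}\right)^{2} = \frac{24964}{81}$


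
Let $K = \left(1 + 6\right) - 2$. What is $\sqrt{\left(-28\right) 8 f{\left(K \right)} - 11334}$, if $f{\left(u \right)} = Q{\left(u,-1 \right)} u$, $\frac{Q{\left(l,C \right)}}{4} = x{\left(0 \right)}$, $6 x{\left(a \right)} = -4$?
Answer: $\frac{i \sqrt{75126}}{3} \approx 91.364 i$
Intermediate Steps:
$x{\left(a \right)} = - \frac{2}{3}$ ($x{\left(a \right)} = \frac{1}{6} \left(-4\right) = - \frac{2}{3}$)
$Q{\left(l,C \right)} = - \frac{8}{3}$ ($Q{\left(l,C \right)} = 4 \left(- \frac{2}{3}\right) = - \frac{8}{3}$)
$K = 5$ ($K = 7 - 2 = 5$)
$f{\left(u \right)} = - \frac{8 u}{3}$
$\sqrt{\left(-28\right) 8 f{\left(K \right)} - 11334} = \sqrt{\left(-28\right) 8 \left(\left(- \frac{8}{3}\right) 5\right) - 11334} = \sqrt{\left(-224\right) \left(- \frac{40}{3}\right) + \left(-23955 + 12621\right)} = \sqrt{\frac{8960}{3} - 11334} = \sqrt{- \frac{25042}{3}} = \frac{i \sqrt{75126}}{3}$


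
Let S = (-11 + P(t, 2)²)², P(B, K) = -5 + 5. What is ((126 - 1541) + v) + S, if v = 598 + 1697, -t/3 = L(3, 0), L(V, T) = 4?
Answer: 1001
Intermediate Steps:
t = -12 (t = -3*4 = -12)
v = 2295
P(B, K) = 0
S = 121 (S = (-11 + 0²)² = (-11 + 0)² = (-11)² = 121)
((126 - 1541) + v) + S = ((126 - 1541) + 2295) + 121 = (-1415 + 2295) + 121 = 880 + 121 = 1001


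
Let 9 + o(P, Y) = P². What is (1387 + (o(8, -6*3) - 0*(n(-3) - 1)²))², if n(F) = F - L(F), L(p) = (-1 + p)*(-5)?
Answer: 2079364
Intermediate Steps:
L(p) = 5 - 5*p
n(F) = -5 + 6*F (n(F) = F - (5 - 5*F) = F + (-5 + 5*F) = -5 + 6*F)
o(P, Y) = -9 + P²
(1387 + (o(8, -6*3) - 0*(n(-3) - 1)²))² = (1387 + ((-9 + 8²) - 0*((-5 + 6*(-3)) - 1)²))² = (1387 + ((-9 + 64) - 0*((-5 - 18) - 1)²))² = (1387 + (55 - 0*(-23 - 1)²))² = (1387 + (55 - 0*(-24)²))² = (1387 + (55 - 0*576))² = (1387 + (55 - 1*0))² = (1387 + (55 + 0))² = (1387 + 55)² = 1442² = 2079364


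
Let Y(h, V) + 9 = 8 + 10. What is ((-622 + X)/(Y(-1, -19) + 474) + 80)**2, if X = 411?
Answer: 1476788041/233289 ≈ 6330.3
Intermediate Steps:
Y(h, V) = 9 (Y(h, V) = -9 + (8 + 10) = -9 + 18 = 9)
((-622 + X)/(Y(-1, -19) + 474) + 80)**2 = ((-622 + 411)/(9 + 474) + 80)**2 = (-211/483 + 80)**2 = (38429/483)**2 = 1476788041/233289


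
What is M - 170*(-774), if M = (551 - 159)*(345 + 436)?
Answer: 437732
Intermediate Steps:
M = 306152 (M = 392*781 = 306152)
M - 170*(-774) = 306152 - 170*(-774) = 306152 + 131580 = 437732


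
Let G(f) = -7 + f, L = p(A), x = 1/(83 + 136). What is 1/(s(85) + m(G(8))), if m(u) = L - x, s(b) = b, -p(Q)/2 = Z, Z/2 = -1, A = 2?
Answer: 219/19490 ≈ 0.011237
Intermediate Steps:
Z = -2 (Z = 2*(-1) = -2)
p(Q) = 4 (p(Q) = -2*(-2) = 4)
x = 1/219 ≈ 0.0045662
L = 4
m(u) = 875/219 (m(u) = 4 - 1*1/219 = 4 - 1/219 = 875/219)
1/(s(85) + m(G(8))) = 1/(85 + 875/219) = 1/(19490/219) = 219/19490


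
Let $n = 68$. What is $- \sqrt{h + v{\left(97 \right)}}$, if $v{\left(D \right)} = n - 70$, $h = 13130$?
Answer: $- 2 \sqrt{3282} \approx -114.58$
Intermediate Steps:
$v{\left(D \right)} = -2$ ($v{\left(D \right)} = 68 - 70 = -2$)
$- \sqrt{h + v{\left(97 \right)}} = - \sqrt{13130 - 2} = - \sqrt{13128} = - 2 \sqrt{3282}$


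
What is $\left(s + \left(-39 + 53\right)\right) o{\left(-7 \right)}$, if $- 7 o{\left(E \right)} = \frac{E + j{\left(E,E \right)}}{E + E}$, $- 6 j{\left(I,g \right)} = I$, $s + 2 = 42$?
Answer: $- \frac{45}{14} \approx -3.2143$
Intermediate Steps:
$s = 40$ ($s = -2 + 42 = 40$)
$j{\left(I,g \right)} = - \frac{I}{6}$
$o{\left(E \right)} = - \frac{5}{84}$ ($o{\left(E \right)} = - \frac{\left(E - \frac{E}{6}\right) \frac{1}{E + E}}{7} = - \frac{\frac{5 E}{6} \frac{1}{2 E}}{7} = \left(- \frac{1}{7}\right) \frac{5}{12} = - \frac{5}{84}$)
$\left(s + \left(-39 + 53\right)\right) o{\left(-7 \right)} = \left(40 + \left(-39 + 53\right)\right) \left(- \frac{5}{84}\right) = \left(40 + 14\right) \left(- \frac{5}{84}\right) = 54 \left(- \frac{5}{84}\right) = - \frac{45}{14}$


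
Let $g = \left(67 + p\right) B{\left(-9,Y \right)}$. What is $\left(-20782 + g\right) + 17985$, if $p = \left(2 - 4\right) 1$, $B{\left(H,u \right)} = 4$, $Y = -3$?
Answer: $-2537$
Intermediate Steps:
$p = -2$ ($p = \left(-2\right) 1 = -2$)
$g = 260$ ($g = \left(67 - 2\right) 4 = 65 \cdot 4 = 260$)
$\left(-20782 + g\right) + 17985 = \left(-20782 + 260\right) + 17985 = -20522 + 17985 = -2537$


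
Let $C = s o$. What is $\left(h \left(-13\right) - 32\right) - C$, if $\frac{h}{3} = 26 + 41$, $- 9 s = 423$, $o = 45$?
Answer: $-530$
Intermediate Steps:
$s = -47$ ($s = \left(- \frac{1}{9}\right) 423 = -47$)
$h = 201$ ($h = 3 \left(26 + 41\right) = 3 \cdot 67 = 201$)
$C = -2115$ ($C = \left(-47\right) 45 = -2115$)
$\left(h \left(-13\right) - 32\right) - C = \left(201 \left(-13\right) - 32\right) - -2115 = \left(-2613 - 32\right) + 2115 = -2645 + 2115 = -530$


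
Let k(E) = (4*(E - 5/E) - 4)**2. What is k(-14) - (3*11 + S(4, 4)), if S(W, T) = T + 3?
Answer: 166140/49 ≈ 3390.6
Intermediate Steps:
S(W, T) = 3 + T
k(E) = (-4 - 20/E + 4*E)**2 (k(E) = ((-20/E + 4*E) - 4)**2 = (-4 - 20/E + 4*E)**2)
k(-14) - (3*11 + S(4, 4)) = 16*(5 - 14 - 1*(-14)**2)**2/(-14)**2 - (3*11 + (3 + 4)) = 16*(1/196)*(5 - 14 - 1*196)**2 - (33 + 7) = 16*(1/196)*(5 - 14 - 196)**2 - 1*40 = 16*(1/196)*(-205)**2 - 40 = 16*(1/196)*42025 - 40 = 168100/49 - 40 = 166140/49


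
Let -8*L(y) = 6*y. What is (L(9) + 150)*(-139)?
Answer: -79647/4 ≈ -19912.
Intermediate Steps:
L(y) = -3*y/4
(L(9) + 150)*(-139) = (-¾*9 + 150)*(-139) = (-27/4 + 150)*(-139) = (573/4)*(-139) = -79647/4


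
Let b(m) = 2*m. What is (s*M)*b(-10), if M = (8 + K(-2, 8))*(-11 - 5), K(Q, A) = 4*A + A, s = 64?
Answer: 983040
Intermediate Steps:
K(Q, A) = 5*A
M = -768 (M = (8 + 5*8)*(-11 - 5) = (8 + 40)*(-16) = 48*(-16) = -768)
(s*M)*b(-10) = (64*(-768))*(2*(-10)) = -49152*(-20) = 983040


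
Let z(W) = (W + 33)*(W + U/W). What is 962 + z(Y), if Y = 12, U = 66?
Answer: 3499/2 ≈ 1749.5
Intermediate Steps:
z(W) = (33 + W)*(W + 66/W) (z(W) = (W + 33)*(W + 66/W) = (33 + W)*(W + 66/W))
962 + z(Y) = 962 + (66 + 12² + 33*12 + 2178/12) = 962 + (66 + 144 + 396 + 2178*(1/12)) = 962 + (66 + 144 + 396 + 363/2) = 962 + 1575/2 = 3499/2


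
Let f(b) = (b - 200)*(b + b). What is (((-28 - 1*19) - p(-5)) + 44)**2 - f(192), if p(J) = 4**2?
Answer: 3433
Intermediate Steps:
p(J) = 16
f(b) = 2*b*(-200 + b) (f(b) = (-200 + b)*(2*b) = 2*b*(-200 + b))
(((-28 - 1*19) - p(-5)) + 44)**2 - f(192) = (((-28 - 1*19) - 1*16) + 44)**2 - 2*192*(-200 + 192) = (((-28 - 19) - 16) + 44)**2 - 2*192*(-8) = ((-47 - 16) + 44)**2 - 1*(-3072) = (-63 + 44)**2 + 3072 = (-19)**2 + 3072 = 361 + 3072 = 3433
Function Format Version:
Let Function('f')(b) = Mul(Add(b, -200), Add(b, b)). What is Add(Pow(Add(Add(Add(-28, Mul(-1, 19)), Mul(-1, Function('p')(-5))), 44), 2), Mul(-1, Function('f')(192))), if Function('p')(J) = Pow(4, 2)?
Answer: 3433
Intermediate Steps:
Function('p')(J) = 16
Function('f')(b) = Mul(2, b, Add(-200, b)) (Function('f')(b) = Mul(Add(-200, b), Mul(2, b)) = Mul(2, b, Add(-200, b)))
Add(Pow(Add(Add(Add(-28, Mul(-1, 19)), Mul(-1, Function('p')(-5))), 44), 2), Mul(-1, Function('f')(192))) = Add(Pow(Add(Add(Add(-28, Mul(-1, 19)), Mul(-1, 16)), 44), 2), Mul(-1, Mul(2, 192, Add(-200, 192)))) = Add(Pow(Add(Add(Add(-28, -19), -16), 44), 2), Mul(-1, Mul(2, 192, -8))) = Add(Pow(Add(Add(-47, -16), 44), 2), Mul(-1, -3072)) = Add(Pow(Add(-63, 44), 2), 3072) = Add(Pow(-19, 2), 3072) = Add(361, 3072) = 3433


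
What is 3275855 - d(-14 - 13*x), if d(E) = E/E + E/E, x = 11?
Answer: 3275853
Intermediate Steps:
d(E) = 2 (d(E) = 1 + 1 = 2)
3275855 - d(-14 - 13*x) = 3275855 - 1*2 = 3275855 - 2 = 3275853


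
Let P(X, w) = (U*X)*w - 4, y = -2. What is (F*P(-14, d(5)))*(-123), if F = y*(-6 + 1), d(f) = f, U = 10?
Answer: 865920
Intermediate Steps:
P(X, w) = -4 + 10*X*w (P(X, w) = (10*X)*w - 4 = 10*X*w - 4 = -4 + 10*X*w)
F = 10 (F = -2*(-6 + 1) = -2*(-5) = 10)
(F*P(-14, d(5)))*(-123) = (10*(-4 + 10*(-14)*5))*(-123) = (10*(-4 - 700))*(-123) = (10*(-704))*(-123) = -7040*(-123) = 865920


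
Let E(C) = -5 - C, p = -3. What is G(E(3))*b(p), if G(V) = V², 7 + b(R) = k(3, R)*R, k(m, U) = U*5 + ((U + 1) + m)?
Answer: 2240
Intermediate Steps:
k(m, U) = 1 + m + 6*U (k(m, U) = 5*U + ((1 + U) + m) = 5*U + (1 + U + m) = 1 + m + 6*U)
b(R) = -7 + R*(4 + 6*R) (b(R) = -7 + (1 + 3 + 6*R)*R = -7 + (4 + 6*R)*R = -7 + R*(4 + 6*R))
G(E(3))*b(p) = (-5 - 1*3)²*(-7 + 2*(-3)*(2 + 3*(-3))) = (-5 - 3)²*(-7 + 2*(-3)*(2 - 9)) = (-8)²*(-7 + 2*(-3)*(-7)) = 64*(-7 + 42) = 64*35 = 2240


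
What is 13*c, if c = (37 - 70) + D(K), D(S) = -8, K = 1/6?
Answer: -533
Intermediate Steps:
K = ⅙ ≈ 0.16667
c = -41 (c = (37 - 70) - 8 = -33 - 8 = -41)
13*c = 13*(-41) = -533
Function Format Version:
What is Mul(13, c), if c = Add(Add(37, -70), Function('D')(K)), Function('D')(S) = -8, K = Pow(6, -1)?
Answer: -533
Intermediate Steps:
K = Rational(1, 6) ≈ 0.16667
c = -41 (c = Add(Add(37, -70), -8) = Add(-33, -8) = -41)
Mul(13, c) = Mul(13, -41) = -533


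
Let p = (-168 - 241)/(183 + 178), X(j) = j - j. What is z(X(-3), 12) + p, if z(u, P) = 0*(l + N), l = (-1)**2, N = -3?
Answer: -409/361 ≈ -1.1330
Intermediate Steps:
X(j) = 0
l = 1
z(u, P) = 0 (z(u, P) = 0*(1 - 3) = 0*(-2) = 0)
p = -409/361 ≈ -1.1330
z(X(-3), 12) + p = 0 - 409/361 = -409/361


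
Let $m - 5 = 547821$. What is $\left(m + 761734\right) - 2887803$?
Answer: $-1578243$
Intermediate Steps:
$m = 547826$ ($m = 5 + 547821 = 547826$)
$\left(m + 761734\right) - 2887803 = \left(547826 + 761734\right) - 2887803 = 1309560 - 2887803 = -1578243$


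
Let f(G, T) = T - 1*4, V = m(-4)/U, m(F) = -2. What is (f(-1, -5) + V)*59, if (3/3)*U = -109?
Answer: -57761/109 ≈ -529.92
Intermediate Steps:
U = -109
V = 2/109 (V = -2/(-109) = -2*(-1/109) = 2/109 ≈ 0.018349)
f(G, T) = -4 + T (f(G, T) = T - 4 = -4 + T)
(f(-1, -5) + V)*59 = ((-4 - 5) + 2/109)*59 = (-9 + 2/109)*59 = -979/109*59 = -57761/109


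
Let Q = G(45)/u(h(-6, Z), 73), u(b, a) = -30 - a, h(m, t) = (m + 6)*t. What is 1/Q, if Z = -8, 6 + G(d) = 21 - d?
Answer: 103/30 ≈ 3.4333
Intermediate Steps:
G(d) = 15 - d (G(d) = -6 + (21 - d) = 15 - d)
h(m, t) = t*(6 + m) (h(m, t) = (6 + m)*t = t*(6 + m))
Q = 30/103 (Q = (15 - 1*45)/(-30 - 1*73) = (15 - 45)/(-30 - 73) = -30/(-103) = -30*(-1/103) = 30/103 ≈ 0.29126)
1/Q = 1/(30/103) = 103/30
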